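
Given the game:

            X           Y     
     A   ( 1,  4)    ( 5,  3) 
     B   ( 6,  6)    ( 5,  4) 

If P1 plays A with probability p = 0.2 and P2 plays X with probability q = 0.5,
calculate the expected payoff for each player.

E[P1] = 5.0, E[P2] = 4.7

Work:
E[P1] = p·q·π₁(A,X) + p·(1-q)·π₁(A,Y) + (1-p)·q·π₁(B,X) + (1-p)·(1-q)·π₁(B,Y)
= 0.2·0.5·1 + 0.2·0.5·5 + 0.8·0.5·6 + 0.8·0.5·5
= 5.0

E[P2] = 4.7 (similar calculation)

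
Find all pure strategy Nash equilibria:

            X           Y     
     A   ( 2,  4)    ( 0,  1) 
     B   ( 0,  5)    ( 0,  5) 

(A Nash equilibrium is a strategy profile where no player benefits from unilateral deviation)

Nash equilibrium: (A, X), (B, Y)

Work:
Best responses:
  P1 vs X: payoffs [2, 0] → best response A (payoff 2)
  P1 vs Y: payoffs [0, 0] → best response A/B (payoff 0)
  P2 vs A: payoffs [4, 1] → best response X (payoff 4)
  P2 vs B: payoffs [5, 5] → best response X/Y (payoff 5)
Mutual best responses: (A,X), (B,Y) → Nash equilibria.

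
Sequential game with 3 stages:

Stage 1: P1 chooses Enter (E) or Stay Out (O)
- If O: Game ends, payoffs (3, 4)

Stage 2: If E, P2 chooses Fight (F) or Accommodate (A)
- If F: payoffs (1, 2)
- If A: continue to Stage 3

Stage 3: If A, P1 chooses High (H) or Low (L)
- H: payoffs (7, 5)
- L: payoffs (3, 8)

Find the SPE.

SPE: (E, A, H); Outcome (7, 5)

Work:
Stage 3: P1 chooses H (7 vs 3)
Stage 2: P2: F->2, A->5 (anticipating H). Choose A
Stage 1: P1: O->3, E->7 (anticipating A, H). Choose E
SPE path: E -> A -> H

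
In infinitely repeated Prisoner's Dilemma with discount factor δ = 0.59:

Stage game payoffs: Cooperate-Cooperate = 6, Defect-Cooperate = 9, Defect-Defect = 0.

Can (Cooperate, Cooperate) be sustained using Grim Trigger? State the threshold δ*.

δ* = 0.3333; since δ = 0.59 ≥ 0.3333, cooperation can be sustained

Work:
For Grim Trigger:
Cooperate forever: 6/(1-δ)
Defect then punished: 9 + 0·δ/(1-δ)
Need: 6/(1-δ) ≥ 9 + 0·δ/(1-δ)
Solving: δ ≥ (T-R)/(T-P) = (9-6)/(9-0) = 0.3333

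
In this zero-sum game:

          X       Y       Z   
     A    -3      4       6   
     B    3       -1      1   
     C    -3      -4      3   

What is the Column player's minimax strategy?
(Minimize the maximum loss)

Column should play X, value = 3

Work:
Column player minimizes Row's maximum payoff:
Column X: max payoff to Row = 3
Column Y: max payoff to Row = 4
Column Z: max payoff to Row = 6
Minimum is 3, achieved by column X.
Minimax strategy: X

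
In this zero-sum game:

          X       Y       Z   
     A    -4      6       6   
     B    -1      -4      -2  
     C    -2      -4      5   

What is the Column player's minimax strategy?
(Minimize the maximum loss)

Column should play X, value = -1

Work:
Column player minimizes Row's maximum payoff:
Column X: max payoff to Row = -1
Column Y: max payoff to Row = 6
Column Z: max payoff to Row = 6
Minimum is -1, achieved by column X.
Minimax strategy: X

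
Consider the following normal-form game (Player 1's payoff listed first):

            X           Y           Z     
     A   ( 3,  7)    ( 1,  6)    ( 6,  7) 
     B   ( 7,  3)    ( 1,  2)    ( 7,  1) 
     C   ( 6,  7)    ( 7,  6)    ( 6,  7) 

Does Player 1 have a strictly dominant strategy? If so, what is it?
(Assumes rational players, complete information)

No strictly dominant strategy exists for Player 1

Work:
A strategy strictly dominates another if it gives a strictly higher payoff against every opponent action. Compare each pair of P1's strategies column-by-column:
  A vs B: [3 vs 7, 1 vs 1, 6 vs 7] → A does not strictly dominate B (column X: 3 ≤ 7)
  A vs C: [3 vs 6, 1 vs 7, 6 vs 6] → A does not strictly dominate C (column X: 3 ≤ 6)
  B vs A: [7 vs 3, 1 vs 1, 7 vs 6] → B does not strictly dominate A (column Y: 1 ≤ 1)
  B vs C: [7 vs 6, 1 vs 7, 7 vs 6] → B does not strictly dominate C (column Y: 1 ≤ 7)
  C vs A: [6 vs 3, 7 vs 1, 6 vs 6] → C does not strictly dominate A (column Z: 6 ≤ 6)
  C vs B: [6 vs 7, 7 vs 1, 6 vs 7] → C does not strictly dominate B (column X: 6 ≤ 7)
No single strategy strictly dominates all others → no strictly dominant strategy.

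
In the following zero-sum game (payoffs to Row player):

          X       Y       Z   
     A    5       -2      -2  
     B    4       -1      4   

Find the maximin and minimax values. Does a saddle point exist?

Maximin = -1, Minimax = -1, Saddle: True

Work:
Row minimums: [-2, -1] → maximin = -1
Column maximums: [5, -1, 4] → minimax = -1
Saddle point exists! Game value = -1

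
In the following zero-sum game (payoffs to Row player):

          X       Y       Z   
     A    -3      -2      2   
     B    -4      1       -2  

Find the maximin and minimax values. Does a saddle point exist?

Maximin = -3, Minimax = -3, Saddle: True

Work:
Row minimums: [-3, -4] → maximin = -3
Column maximums: [-3, 1, 2] → minimax = -3
Saddle point exists! Game value = -3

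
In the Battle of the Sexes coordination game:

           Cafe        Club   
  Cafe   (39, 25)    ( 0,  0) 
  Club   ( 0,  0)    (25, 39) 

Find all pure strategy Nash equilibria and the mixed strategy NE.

Pure NE: (Cafe, Cafe) and (Club, Club); Mixed NE: p = 0.6094, q = 0.3906

Work:
Check pure NE:
(Cafe, Cafe): (39, 25) - no unilateral deviation beneficial
(Club, Club): (25, 39) - no unilateral deviation beneficial
Mixed NE: P1 plays Cafe with p = 0.6094, P2 plays Cafe with q = 0.3906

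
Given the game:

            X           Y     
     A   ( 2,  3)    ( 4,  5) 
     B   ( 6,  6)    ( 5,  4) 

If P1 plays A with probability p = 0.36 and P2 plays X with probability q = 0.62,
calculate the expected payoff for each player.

E[P1] = 4.5904, E[P2] = 4.7072

Work:
E[P1] = p·q·π₁(A,X) + p·(1-q)·π₁(A,Y) + (1-p)·q·π₁(B,X) + (1-p)·(1-q)·π₁(B,Y)
= 0.36·0.62·2 + 0.36·0.38·4 + 0.64·0.62·6 + 0.64·0.38·5
= 4.5904

E[P2] = 4.7072 (similar calculation)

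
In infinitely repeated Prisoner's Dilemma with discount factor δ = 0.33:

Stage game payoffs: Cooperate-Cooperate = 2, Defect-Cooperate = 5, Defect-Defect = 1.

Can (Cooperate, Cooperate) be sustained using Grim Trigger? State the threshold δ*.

δ* = 0.75; since δ = 0.33 < 0.75, cooperation cannot be sustained

Work:
For Grim Trigger:
Cooperate forever: 2/(1-δ)
Defect then punished: 5 + 1·δ/(1-δ)
Need: 2/(1-δ) ≥ 5 + 1·δ/(1-δ)
Solving: δ ≥ (T-R)/(T-P) = (5-2)/(5-1) = 0.75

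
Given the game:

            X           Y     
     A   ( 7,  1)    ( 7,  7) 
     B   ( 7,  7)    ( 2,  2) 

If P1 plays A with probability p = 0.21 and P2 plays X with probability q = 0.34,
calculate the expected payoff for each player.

E[P1] = 4.393, E[P2] = 3.9646

Work:
E[P1] = p·q·π₁(A,X) + p·(1-q)·π₁(A,Y) + (1-p)·q·π₁(B,X) + (1-p)·(1-q)·π₁(B,Y)
= 0.21·0.34·7 + 0.21·0.66·7 + 0.79·0.34·7 + 0.79·0.66·2
= 4.393

E[P2] = 3.9646 (similar calculation)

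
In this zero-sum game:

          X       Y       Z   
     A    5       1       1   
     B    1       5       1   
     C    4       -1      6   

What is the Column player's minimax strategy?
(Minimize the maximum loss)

Column should play X or Y (all achieve the minimum), value = 5

Work:
Column player minimizes Row's maximum payoff:
Column X: max payoff to Row = 5
Column Y: max payoff to Row = 5
Column Z: max payoff to Row = 6
Minimum is 5, achieved by columns X, Y (tied).
Each of X or Y is a minimax strategy.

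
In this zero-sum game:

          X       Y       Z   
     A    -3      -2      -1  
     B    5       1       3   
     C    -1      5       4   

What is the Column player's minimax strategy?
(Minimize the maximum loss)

Column should play Z, value = 4

Work:
Column player minimizes Row's maximum payoff:
Column X: max payoff to Row = 5
Column Y: max payoff to Row = 5
Column Z: max payoff to Row = 4
Minimum is 4, achieved by column Z.
Minimax strategy: Z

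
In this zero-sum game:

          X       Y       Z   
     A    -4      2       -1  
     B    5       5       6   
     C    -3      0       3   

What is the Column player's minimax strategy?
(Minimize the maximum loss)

Column should play X or Y (all achieve the minimum), value = 5

Work:
Column player minimizes Row's maximum payoff:
Column X: max payoff to Row = 5
Column Y: max payoff to Row = 5
Column Z: max payoff to Row = 6
Minimum is 5, achieved by columns X, Y (tied).
Each of X or Y is a minimax strategy.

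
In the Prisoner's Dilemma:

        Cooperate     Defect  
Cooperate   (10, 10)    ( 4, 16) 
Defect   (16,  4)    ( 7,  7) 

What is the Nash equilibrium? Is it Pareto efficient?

(Defect, Defect) is NE; not Pareto efficient

Work:
Defect dominates Cooperate for both players:
If P2 cooperates: Defect (16) > Cooperate (10)
If P2 defects: Defect (7) > Cooperate (4)
NE: (Defect, Defect) with payoff (7, 7)
But (Cooperate, Cooperate) = (10, 10) Pareto dominates (7, 7)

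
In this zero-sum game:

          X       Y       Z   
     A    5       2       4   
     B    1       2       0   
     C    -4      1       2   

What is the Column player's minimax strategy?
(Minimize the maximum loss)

Column should play Y, value = 2

Work:
Column player minimizes Row's maximum payoff:
Column X: max payoff to Row = 5
Column Y: max payoff to Row = 2
Column Z: max payoff to Row = 4
Minimum is 2, achieved by column Y.
Minimax strategy: Y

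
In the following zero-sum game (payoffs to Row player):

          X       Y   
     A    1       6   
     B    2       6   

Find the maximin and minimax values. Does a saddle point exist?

Maximin = 2, Minimax = 2, Saddle: True

Work:
Row minimums: [1, 2] → maximin = 2
Column maximums: [2, 6] → minimax = 2
Saddle point exists! Game value = 2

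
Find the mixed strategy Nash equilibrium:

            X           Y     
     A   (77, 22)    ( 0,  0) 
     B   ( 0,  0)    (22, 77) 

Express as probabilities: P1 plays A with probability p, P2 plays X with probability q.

p = 0.7778, q = 0.2222

Work:
Find probabilities that make opponent indifferent:
P2 chooses q to make P1 indifferent between A and B
P1 chooses p to make P2 indifferent between X and Y
Mixed NE: P1 plays (A: 0.7778, B: 0.2222), P2 plays (X: 0.2222, Y: 0.7778)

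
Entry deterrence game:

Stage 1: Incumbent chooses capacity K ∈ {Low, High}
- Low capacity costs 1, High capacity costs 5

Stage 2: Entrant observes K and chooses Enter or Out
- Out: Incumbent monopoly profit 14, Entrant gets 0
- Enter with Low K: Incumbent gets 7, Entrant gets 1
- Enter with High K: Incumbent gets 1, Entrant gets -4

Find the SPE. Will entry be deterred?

SPE: (High, Enter|Low, Out|High); Entry deterred. Incumbent net profit = 9

Work:
After Low K: Entrant enters (1 > 0)
After High K: Entrant stays out (-4 < 0)
Incumbent: Low → 7−1=6, High → 14−5=9
Incumbent chooses High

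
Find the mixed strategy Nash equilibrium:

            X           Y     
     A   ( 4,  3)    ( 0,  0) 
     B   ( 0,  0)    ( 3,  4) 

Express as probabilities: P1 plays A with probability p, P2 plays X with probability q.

p = 0.5714, q = 0.4286

Work:
Find probabilities that make opponent indifferent:
P2 chooses q to make P1 indifferent between A and B
P1 chooses p to make P2 indifferent between X and Y
Mixed NE: P1 plays (A: 0.5714, B: 0.4286), P2 plays (X: 0.4286, Y: 0.5714)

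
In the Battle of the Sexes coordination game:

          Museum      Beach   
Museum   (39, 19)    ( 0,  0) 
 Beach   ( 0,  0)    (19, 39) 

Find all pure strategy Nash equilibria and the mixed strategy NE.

Pure NE: (Museum, Museum) and (Beach, Beach); Mixed NE: p = 0.6724, q = 0.3276

Work:
Check pure NE:
(Museum, Museum): (39, 19) - no unilateral deviation beneficial
(Beach, Beach): (19, 39) - no unilateral deviation beneficial
Mixed NE: P1 plays Museum with p = 0.6724, P2 plays Museum with q = 0.3276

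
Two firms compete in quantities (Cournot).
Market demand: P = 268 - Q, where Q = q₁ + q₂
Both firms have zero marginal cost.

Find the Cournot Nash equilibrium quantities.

q₁* = q₂* = 89.33; P* = 89.33

Work:
Profit: π_i = P·q_i = (a - q_i - q_j)·q_i
FOC: ∂π_i/∂q_i = a - 2q_i - q_j = 0
Reaction function: q_i = (268 - q_j)/2
Symmetry: q* = 268/3 = 89.33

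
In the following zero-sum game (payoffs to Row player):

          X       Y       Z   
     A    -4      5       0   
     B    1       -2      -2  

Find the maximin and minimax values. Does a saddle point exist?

Maximin = -2, Minimax = 0, Saddle: False

Work:
Row minimums: [-4, -2] → maximin = -2
Column maximums: [1, 5, 0] → minimax = 0
No saddle point (maximin ≠ minimax). Mixed strategy needed.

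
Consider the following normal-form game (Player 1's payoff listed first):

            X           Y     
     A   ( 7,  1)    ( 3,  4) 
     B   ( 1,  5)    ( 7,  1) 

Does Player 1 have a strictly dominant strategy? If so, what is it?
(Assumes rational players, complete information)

No strictly dominant strategy exists for Player 1

Work:
A strategy strictly dominates another if it gives a strictly higher payoff against every opponent action. Compare each pair of P1's strategies column-by-column:
  A vs B: [7 vs 1, 3 vs 7] → A does not strictly dominate B (column Y: 3 ≤ 7)
  B vs A: [1 vs 7, 7 vs 3] → B does not strictly dominate A (column X: 1 ≤ 7)
No single strategy strictly dominates all others → no strictly dominant strategy.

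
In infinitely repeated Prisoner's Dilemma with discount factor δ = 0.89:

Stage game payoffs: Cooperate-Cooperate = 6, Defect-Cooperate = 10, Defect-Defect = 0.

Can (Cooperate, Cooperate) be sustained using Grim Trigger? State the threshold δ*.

δ* = 0.4; since δ = 0.89 ≥ 0.4, cooperation can be sustained

Work:
For Grim Trigger:
Cooperate forever: 6/(1-δ)
Defect then punished: 10 + 0·δ/(1-δ)
Need: 6/(1-δ) ≥ 10 + 0·δ/(1-δ)
Solving: δ ≥ (T-R)/(T-P) = (10-6)/(10-0) = 0.4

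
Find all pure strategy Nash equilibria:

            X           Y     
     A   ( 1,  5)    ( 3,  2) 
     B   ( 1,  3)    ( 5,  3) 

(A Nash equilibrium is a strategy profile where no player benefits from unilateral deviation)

Nash equilibrium: (A, X), (B, X), (B, Y)

Work:
Best responses:
  P1 vs X: payoffs [1, 1] → best response A/B (payoff 1)
  P1 vs Y: payoffs [3, 5] → best response B (payoff 5)
  P2 vs A: payoffs [5, 2] → best response X (payoff 5)
  P2 vs B: payoffs [3, 3] → best response X/Y (payoff 3)
Mutual best responses: (A,X), (B,X), (B,Y) → Nash equilibria.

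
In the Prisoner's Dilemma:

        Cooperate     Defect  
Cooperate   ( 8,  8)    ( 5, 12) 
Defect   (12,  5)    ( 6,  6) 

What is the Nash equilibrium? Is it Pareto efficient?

(Defect, Defect) is NE; not Pareto efficient

Work:
Defect dominates Cooperate for both players:
If P2 cooperates: Defect (12) > Cooperate (8)
If P2 defects: Defect (6) > Cooperate (5)
NE: (Defect, Defect) with payoff (6, 6)
But (Cooperate, Cooperate) = (8, 8) Pareto dominates (6, 6)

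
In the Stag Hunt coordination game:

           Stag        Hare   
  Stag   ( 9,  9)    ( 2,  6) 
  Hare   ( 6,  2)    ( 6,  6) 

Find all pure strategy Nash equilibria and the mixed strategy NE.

Pure NE: (Stag, Stag) and (Hare, Hare); Mixed NE: p = 0.5714, q = 0.5714

Work:
Check pure NE:
(Stag, Stag): (9, 9) - no unilateral deviation beneficial
(Hare, Hare): (6, 6) - no unilateral deviation beneficial
Mixed NE: P1 plays Stag with p = 0.5714, P2 plays Stag with q = 0.5714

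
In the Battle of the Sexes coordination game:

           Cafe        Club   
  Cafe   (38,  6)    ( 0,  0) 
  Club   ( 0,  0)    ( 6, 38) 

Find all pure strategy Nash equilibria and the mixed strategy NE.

Pure NE: (Cafe, Cafe) and (Club, Club); Mixed NE: p = 0.8636, q = 0.1364

Work:
Check pure NE:
(Cafe, Cafe): (38, 6) - no unilateral deviation beneficial
(Club, Club): (6, 38) - no unilateral deviation beneficial
Mixed NE: P1 plays Cafe with p = 0.8636, P2 plays Cafe with q = 0.1364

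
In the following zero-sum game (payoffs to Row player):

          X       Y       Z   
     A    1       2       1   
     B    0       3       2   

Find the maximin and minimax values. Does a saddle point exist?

Maximin = 1, Minimax = 1, Saddle: True

Work:
Row minimums: [1, 0] → maximin = 1
Column maximums: [1, 3, 2] → minimax = 1
Saddle point exists! Game value = 1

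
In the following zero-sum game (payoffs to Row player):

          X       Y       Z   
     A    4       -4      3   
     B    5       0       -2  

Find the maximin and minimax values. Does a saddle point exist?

Maximin = -2, Minimax = 0, Saddle: False

Work:
Row minimums: [-4, -2] → maximin = -2
Column maximums: [5, 0, 3] → minimax = 0
No saddle point (maximin ≠ minimax). Mixed strategy needed.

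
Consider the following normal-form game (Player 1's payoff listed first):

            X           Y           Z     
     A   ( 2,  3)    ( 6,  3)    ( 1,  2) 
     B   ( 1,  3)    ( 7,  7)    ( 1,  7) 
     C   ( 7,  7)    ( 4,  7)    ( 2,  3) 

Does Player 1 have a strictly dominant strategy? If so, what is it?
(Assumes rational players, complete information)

No strictly dominant strategy exists for Player 1

Work:
A strategy strictly dominates another if it gives a strictly higher payoff against every opponent action. Compare each pair of P1's strategies column-by-column:
  A vs B: [2 vs 1, 6 vs 7, 1 vs 1] → A does not strictly dominate B (column Y: 6 ≤ 7)
  A vs C: [2 vs 7, 6 vs 4, 1 vs 2] → A does not strictly dominate C (column X: 2 ≤ 7)
  B vs A: [1 vs 2, 7 vs 6, 1 vs 1] → B does not strictly dominate A (column X: 1 ≤ 2)
  B vs C: [1 vs 7, 7 vs 4, 1 vs 2] → B does not strictly dominate C (column X: 1 ≤ 7)
  C vs A: [7 vs 2, 4 vs 6, 2 vs 1] → C does not strictly dominate A (column Y: 4 ≤ 6)
  C vs B: [7 vs 1, 4 vs 7, 2 vs 1] → C does not strictly dominate B (column Y: 4 ≤ 7)
No single strategy strictly dominates all others → no strictly dominant strategy.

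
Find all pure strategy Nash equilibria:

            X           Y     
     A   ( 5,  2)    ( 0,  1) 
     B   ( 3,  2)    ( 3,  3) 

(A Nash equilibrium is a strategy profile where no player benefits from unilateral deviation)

Nash equilibrium: (A, X), (B, Y)

Work:
Best responses:
  P1 vs X: payoffs [5, 3] → best response A (payoff 5)
  P1 vs Y: payoffs [0, 3] → best response B (payoff 3)
  P2 vs A: payoffs [2, 1] → best response X (payoff 2)
  P2 vs B: payoffs [2, 3] → best response Y (payoff 3)
Mutual best responses: (A,X), (B,Y) → Nash equilibria.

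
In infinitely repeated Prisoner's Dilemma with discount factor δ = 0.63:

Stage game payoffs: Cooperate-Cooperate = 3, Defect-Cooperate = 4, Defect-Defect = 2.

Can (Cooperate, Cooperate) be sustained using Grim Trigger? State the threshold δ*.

δ* = 0.5; since δ = 0.63 ≥ 0.5, cooperation can be sustained

Work:
For Grim Trigger:
Cooperate forever: 3/(1-δ)
Defect then punished: 4 + 2·δ/(1-δ)
Need: 3/(1-δ) ≥ 4 + 2·δ/(1-δ)
Solving: δ ≥ (T-R)/(T-P) = (4-3)/(4-2) = 0.5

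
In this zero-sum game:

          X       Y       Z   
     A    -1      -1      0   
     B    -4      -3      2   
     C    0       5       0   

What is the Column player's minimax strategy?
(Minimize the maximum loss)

Column should play X, value = 0

Work:
Column player minimizes Row's maximum payoff:
Column X: max payoff to Row = 0
Column Y: max payoff to Row = 5
Column Z: max payoff to Row = 2
Minimum is 0, achieved by column X.
Minimax strategy: X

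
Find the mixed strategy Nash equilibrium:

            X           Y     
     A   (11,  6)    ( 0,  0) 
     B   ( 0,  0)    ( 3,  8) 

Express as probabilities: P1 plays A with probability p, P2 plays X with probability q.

p = 0.5714, q = 0.2143

Work:
Find probabilities that make opponent indifferent:
P2 chooses q to make P1 indifferent between A and B
P1 chooses p to make P2 indifferent between X and Y
Mixed NE: P1 plays (A: 0.5714, B: 0.4286), P2 plays (X: 0.2143, Y: 0.7857)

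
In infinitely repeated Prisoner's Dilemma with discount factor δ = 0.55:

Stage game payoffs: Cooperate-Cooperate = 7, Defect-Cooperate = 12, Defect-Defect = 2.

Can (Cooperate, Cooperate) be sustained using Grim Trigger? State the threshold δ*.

δ* = 0.5; since δ = 0.55 ≥ 0.5, cooperation can be sustained

Work:
For Grim Trigger:
Cooperate forever: 7/(1-δ)
Defect then punished: 12 + 2·δ/(1-δ)
Need: 7/(1-δ) ≥ 12 + 2·δ/(1-δ)
Solving: δ ≥ (T-R)/(T-P) = (12-7)/(12-2) = 0.5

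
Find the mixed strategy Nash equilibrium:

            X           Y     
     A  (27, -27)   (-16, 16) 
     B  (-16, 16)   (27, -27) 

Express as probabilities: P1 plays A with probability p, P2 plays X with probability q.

p = 0.5, q = 0.5

Work:
Find probabilities that make opponent indifferent:
P2 chooses q to make P1 indifferent between A and B
P1 chooses p to make P2 indifferent between X and Y
Mixed NE: P1 plays (A: 0.5, B: 0.5), P2 plays (X: 0.5, Y: 0.5)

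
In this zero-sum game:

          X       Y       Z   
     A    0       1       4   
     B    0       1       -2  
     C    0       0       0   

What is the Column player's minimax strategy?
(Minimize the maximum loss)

Column should play X, value = 0

Work:
Column player minimizes Row's maximum payoff:
Column X: max payoff to Row = 0
Column Y: max payoff to Row = 1
Column Z: max payoff to Row = 4
Minimum is 0, achieved by column X.
Minimax strategy: X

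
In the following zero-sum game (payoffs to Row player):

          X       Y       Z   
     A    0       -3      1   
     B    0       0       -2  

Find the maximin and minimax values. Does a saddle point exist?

Maximin = -2, Minimax = 0, Saddle: False

Work:
Row minimums: [-3, -2] → maximin = -2
Column maximums: [0, 0, 1] → minimax = 0
No saddle point (maximin ≠ minimax). Mixed strategy needed.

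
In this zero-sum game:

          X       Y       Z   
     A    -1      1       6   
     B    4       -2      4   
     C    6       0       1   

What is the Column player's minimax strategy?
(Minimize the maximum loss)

Column should play Y, value = 1

Work:
Column player minimizes Row's maximum payoff:
Column X: max payoff to Row = 6
Column Y: max payoff to Row = 1
Column Z: max payoff to Row = 6
Minimum is 1, achieved by column Y.
Minimax strategy: Y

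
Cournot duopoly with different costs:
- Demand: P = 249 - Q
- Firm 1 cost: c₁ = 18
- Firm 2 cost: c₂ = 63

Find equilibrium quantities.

q₁* = 92.0, q₂* = 47.0

Work:
Reaction: q₁ = (249 - 18 - q₂)/2
Reaction: q₂ = (249 - 63 - q₁)/2
Solve simultaneously:
q₁* = (249 - 2×18 + 63)/3 = 92.0
q₂* = (249 - 2×63 + 18)/3 = 47.0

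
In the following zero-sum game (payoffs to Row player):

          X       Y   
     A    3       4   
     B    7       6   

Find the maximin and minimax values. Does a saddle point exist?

Maximin = 6, Minimax = 6, Saddle: True

Work:
Row minimums: [3, 6] → maximin = 6
Column maximums: [7, 6] → minimax = 6
Saddle point exists! Game value = 6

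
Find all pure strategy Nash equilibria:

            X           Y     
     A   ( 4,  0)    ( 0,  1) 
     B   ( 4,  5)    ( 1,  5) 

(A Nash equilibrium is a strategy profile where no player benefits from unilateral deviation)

Nash equilibrium: (B, X), (B, Y)

Work:
Best responses:
  P1 vs X: payoffs [4, 4] → best response A/B (payoff 4)
  P1 vs Y: payoffs [0, 1] → best response B (payoff 1)
  P2 vs A: payoffs [0, 1] → best response Y (payoff 1)
  P2 vs B: payoffs [5, 5] → best response X/Y (payoff 5)
Mutual best responses: (B,X), (B,Y) → Nash equilibria.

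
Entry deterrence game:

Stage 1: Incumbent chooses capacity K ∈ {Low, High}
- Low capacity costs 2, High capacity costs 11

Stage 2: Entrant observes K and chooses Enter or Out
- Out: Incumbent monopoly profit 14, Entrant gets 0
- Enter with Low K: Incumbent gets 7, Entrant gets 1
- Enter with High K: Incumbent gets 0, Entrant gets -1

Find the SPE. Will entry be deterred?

SPE: (Low, Enter|Low, Out|High); Entry not deterred. Incumbent net profit = 5, Entrant gets 1

Work:
After Low K: Entrant enters (1 > 0)
After High K: Entrant stays out (-1 < 0)
Incumbent: Low → 7−2=5, High → 14−11=3
Incumbent chooses Low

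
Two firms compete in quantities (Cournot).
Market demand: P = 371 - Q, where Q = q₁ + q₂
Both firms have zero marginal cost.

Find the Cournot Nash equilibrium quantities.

q₁* = q₂* = 123.67; P* = 123.67

Work:
Profit: π_i = P·q_i = (a - q_i - q_j)·q_i
FOC: ∂π_i/∂q_i = a - 2q_i - q_j = 0
Reaction function: q_i = (371 - q_j)/2
Symmetry: q* = 371/3 = 123.67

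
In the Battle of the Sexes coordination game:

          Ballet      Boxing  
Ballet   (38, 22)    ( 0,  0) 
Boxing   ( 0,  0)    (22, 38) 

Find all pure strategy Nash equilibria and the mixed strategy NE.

Pure NE: (Ballet, Ballet) and (Boxing, Boxing); Mixed NE: p = 0.6333, q = 0.3667

Work:
Check pure NE:
(Ballet, Ballet): (38, 22) - no unilateral deviation beneficial
(Boxing, Boxing): (22, 38) - no unilateral deviation beneficial
Mixed NE: P1 plays Ballet with p = 0.6333, P2 plays Ballet with q = 0.3667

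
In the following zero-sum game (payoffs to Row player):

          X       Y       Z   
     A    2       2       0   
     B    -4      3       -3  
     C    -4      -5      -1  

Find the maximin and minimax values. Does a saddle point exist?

Maximin = 0, Minimax = 0, Saddle: True

Work:
Row minimums: [0, -4, -5] → maximin = 0
Column maximums: [2, 3, 0] → minimax = 0
Saddle point exists! Game value = 0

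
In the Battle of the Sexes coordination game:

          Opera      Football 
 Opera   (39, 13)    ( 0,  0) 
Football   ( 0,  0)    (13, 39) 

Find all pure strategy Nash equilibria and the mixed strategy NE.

Pure NE: (Opera, Opera) and (Football, Football); Mixed NE: p = 0.75, q = 0.25

Work:
Check pure NE:
(Opera, Opera): (39, 13) - no unilateral deviation beneficial
(Football, Football): (13, 39) - no unilateral deviation beneficial
Mixed NE: P1 plays Opera with p = 0.75, P2 plays Opera with q = 0.25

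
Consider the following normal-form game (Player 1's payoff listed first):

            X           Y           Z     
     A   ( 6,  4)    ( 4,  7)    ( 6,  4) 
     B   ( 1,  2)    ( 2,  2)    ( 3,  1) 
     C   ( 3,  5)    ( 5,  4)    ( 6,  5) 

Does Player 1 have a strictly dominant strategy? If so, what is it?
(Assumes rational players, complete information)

No strictly dominant strategy exists for Player 1

Work:
A strategy strictly dominates another if it gives a strictly higher payoff against every opponent action. Compare each pair of P1's strategies column-by-column:
  A vs B: [6 vs 1, 4 vs 2, 6 vs 3] → A strictly dominates B
  A vs C: [6 vs 3, 4 vs 5, 6 vs 6] → A does not strictly dominate C (column Y: 4 ≤ 5)
  B vs A: [1 vs 6, 2 vs 4, 3 vs 6] → B does not strictly dominate A (column X: 1 ≤ 6)
  B vs C: [1 vs 3, 2 vs 5, 3 vs 6] → B does not strictly dominate C (column X: 1 ≤ 3)
  C vs A: [3 vs 6, 5 vs 4, 6 vs 6] → C does not strictly dominate A (column X: 3 ≤ 6)
  C vs B: [3 vs 1, 5 vs 2, 6 vs 3] → C strictly dominates B
No single strategy strictly dominates all others → no strictly dominant strategy.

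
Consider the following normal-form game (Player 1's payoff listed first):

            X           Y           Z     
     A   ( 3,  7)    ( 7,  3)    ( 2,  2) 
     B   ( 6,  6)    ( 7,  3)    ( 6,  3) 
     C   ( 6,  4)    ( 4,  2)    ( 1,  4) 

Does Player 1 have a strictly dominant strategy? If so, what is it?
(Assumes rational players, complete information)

No strictly dominant strategy exists for Player 1

Work:
A strategy strictly dominates another if it gives a strictly higher payoff against every opponent action. Compare each pair of P1's strategies column-by-column:
  A vs B: [3 vs 6, 7 vs 7, 2 vs 6] → A does not strictly dominate B (column X: 3 ≤ 6)
  A vs C: [3 vs 6, 7 vs 4, 2 vs 1] → A does not strictly dominate C (column X: 3 ≤ 6)
  B vs A: [6 vs 3, 7 vs 7, 6 vs 2] → B does not strictly dominate A (column Y: 7 ≤ 7)
  B vs C: [6 vs 6, 7 vs 4, 6 vs 1] → B does not strictly dominate C (column X: 6 ≤ 6)
  C vs A: [6 vs 3, 4 vs 7, 1 vs 2] → C does not strictly dominate A (column Y: 4 ≤ 7)
  C vs B: [6 vs 6, 4 vs 7, 1 vs 6] → C does not strictly dominate B (column X: 6 ≤ 6)
No single strategy strictly dominates all others → no strictly dominant strategy.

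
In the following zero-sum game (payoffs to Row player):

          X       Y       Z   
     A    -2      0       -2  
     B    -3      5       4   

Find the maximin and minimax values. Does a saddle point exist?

Maximin = -2, Minimax = -2, Saddle: True

Work:
Row minimums: [-2, -3] → maximin = -2
Column maximums: [-2, 5, 4] → minimax = -2
Saddle point exists! Game value = -2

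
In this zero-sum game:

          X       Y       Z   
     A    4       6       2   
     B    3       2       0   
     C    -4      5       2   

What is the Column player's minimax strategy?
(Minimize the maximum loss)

Column should play Z, value = 2

Work:
Column player minimizes Row's maximum payoff:
Column X: max payoff to Row = 4
Column Y: max payoff to Row = 6
Column Z: max payoff to Row = 2
Minimum is 2, achieved by column Z.
Minimax strategy: Z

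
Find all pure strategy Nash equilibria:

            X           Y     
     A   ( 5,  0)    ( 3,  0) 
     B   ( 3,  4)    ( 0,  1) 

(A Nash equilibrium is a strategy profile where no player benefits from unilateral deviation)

Nash equilibrium: (A, X), (A, Y)

Work:
Best responses:
  P1 vs X: payoffs [5, 3] → best response A (payoff 5)
  P1 vs Y: payoffs [3, 0] → best response A (payoff 3)
  P2 vs A: payoffs [0, 0] → best response X/Y (payoff 0)
  P2 vs B: payoffs [4, 1] → best response X (payoff 4)
Mutual best responses: (A,X), (A,Y) → Nash equilibria.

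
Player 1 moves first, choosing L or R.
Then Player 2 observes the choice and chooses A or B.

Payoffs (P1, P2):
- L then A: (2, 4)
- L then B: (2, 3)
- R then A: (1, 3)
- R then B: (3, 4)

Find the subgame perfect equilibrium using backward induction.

P1 plays R, P2 plays A after L and B after R; Payoff (3, 4)

Work:
Backward induction:
After L: P2 chooses A → P1 gets 2
After R: P2 chooses B → P1 gets 3
P1 chooses R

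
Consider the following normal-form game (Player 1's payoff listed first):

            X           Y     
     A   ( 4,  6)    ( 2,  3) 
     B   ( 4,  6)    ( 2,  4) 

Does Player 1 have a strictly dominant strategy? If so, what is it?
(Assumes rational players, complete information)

No strictly dominant strategy exists for Player 1

Work:
A strategy strictly dominates another if it gives a strictly higher payoff against every opponent action. Compare each pair of P1's strategies column-by-column:
  A vs B: [4 vs 4, 2 vs 2] → A does not strictly dominate B (column X: 4 ≤ 4)
  B vs A: [4 vs 4, 2 vs 2] → B does not strictly dominate A (column X: 4 ≤ 4)
No single strategy strictly dominates all others → no strictly dominant strategy.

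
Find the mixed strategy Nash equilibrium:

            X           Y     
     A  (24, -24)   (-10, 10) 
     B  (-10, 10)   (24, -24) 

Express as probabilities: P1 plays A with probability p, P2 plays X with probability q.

p = 0.5, q = 0.5

Work:
Find probabilities that make opponent indifferent:
P2 chooses q to make P1 indifferent between A and B
P1 chooses p to make P2 indifferent between X and Y
Mixed NE: P1 plays (A: 0.5, B: 0.5), P2 plays (X: 0.5, Y: 0.5)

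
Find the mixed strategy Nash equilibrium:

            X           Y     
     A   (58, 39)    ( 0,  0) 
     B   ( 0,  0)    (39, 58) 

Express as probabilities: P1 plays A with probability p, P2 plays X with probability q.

p = 0.5979, q = 0.4021

Work:
Find probabilities that make opponent indifferent:
P2 chooses q to make P1 indifferent between A and B
P1 chooses p to make P2 indifferent between X and Y
Mixed NE: P1 plays (A: 0.5979, B: 0.4021), P2 plays (X: 0.4021, Y: 0.5979)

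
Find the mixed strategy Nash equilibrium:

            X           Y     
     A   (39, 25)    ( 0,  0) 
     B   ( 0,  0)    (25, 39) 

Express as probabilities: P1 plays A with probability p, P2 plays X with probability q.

p = 0.6094, q = 0.3906

Work:
Find probabilities that make opponent indifferent:
P2 chooses q to make P1 indifferent between A and B
P1 chooses p to make P2 indifferent between X and Y
Mixed NE: P1 plays (A: 0.6094, B: 0.3906), P2 plays (X: 0.3906, Y: 0.6094)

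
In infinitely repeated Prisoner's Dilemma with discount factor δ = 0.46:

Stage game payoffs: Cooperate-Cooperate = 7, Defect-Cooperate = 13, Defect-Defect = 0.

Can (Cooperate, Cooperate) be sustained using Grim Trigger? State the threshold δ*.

δ* = 0.4615; since δ = 0.46 < 0.4615, cooperation cannot be sustained

Work:
For Grim Trigger:
Cooperate forever: 7/(1-δ)
Defect then punished: 13 + 0·δ/(1-δ)
Need: 7/(1-δ) ≥ 13 + 0·δ/(1-δ)
Solving: δ ≥ (T-R)/(T-P) = (13-7)/(13-0) = 0.4615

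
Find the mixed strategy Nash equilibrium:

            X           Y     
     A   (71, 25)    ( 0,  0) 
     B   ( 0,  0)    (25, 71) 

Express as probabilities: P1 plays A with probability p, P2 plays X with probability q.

p = 0.7396, q = 0.2604

Work:
Find probabilities that make opponent indifferent:
P2 chooses q to make P1 indifferent between A and B
P1 chooses p to make P2 indifferent between X and Y
Mixed NE: P1 plays (A: 0.7396, B: 0.2604), P2 plays (X: 0.2604, Y: 0.7396)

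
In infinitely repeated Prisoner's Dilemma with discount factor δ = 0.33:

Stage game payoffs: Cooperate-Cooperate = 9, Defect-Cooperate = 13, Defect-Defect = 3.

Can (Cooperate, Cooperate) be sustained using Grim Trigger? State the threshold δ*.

δ* = 0.4; since δ = 0.33 < 0.4, cooperation cannot be sustained

Work:
For Grim Trigger:
Cooperate forever: 9/(1-δ)
Defect then punished: 13 + 3·δ/(1-δ)
Need: 9/(1-δ) ≥ 13 + 3·δ/(1-δ)
Solving: δ ≥ (T-R)/(T-P) = (13-9)/(13-3) = 0.4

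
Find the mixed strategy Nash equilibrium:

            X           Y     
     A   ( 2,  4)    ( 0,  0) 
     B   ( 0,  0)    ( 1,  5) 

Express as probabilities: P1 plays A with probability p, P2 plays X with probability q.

p = 0.5556, q = 0.3333

Work:
Find probabilities that make opponent indifferent:
P2 chooses q to make P1 indifferent between A and B
P1 chooses p to make P2 indifferent between X and Y
Mixed NE: P1 plays (A: 0.5556, B: 0.4444), P2 plays (X: 0.3333, Y: 0.6667)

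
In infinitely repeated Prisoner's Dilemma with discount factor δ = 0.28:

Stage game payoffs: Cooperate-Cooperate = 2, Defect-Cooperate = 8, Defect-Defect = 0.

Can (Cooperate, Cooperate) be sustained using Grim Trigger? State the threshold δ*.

δ* = 0.75; since δ = 0.28 < 0.75, cooperation cannot be sustained

Work:
For Grim Trigger:
Cooperate forever: 2/(1-δ)
Defect then punished: 8 + 0·δ/(1-δ)
Need: 2/(1-δ) ≥ 8 + 0·δ/(1-δ)
Solving: δ ≥ (T-R)/(T-P) = (8-2)/(8-0) = 0.75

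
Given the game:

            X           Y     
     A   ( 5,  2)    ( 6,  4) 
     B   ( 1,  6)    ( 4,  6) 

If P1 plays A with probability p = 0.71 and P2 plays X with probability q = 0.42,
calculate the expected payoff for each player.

E[P1] = 4.7564, E[P2] = 3.9836

Work:
E[P1] = p·q·π₁(A,X) + p·(1-q)·π₁(A,Y) + (1-p)·q·π₁(B,X) + (1-p)·(1-q)·π₁(B,Y)
= 0.71·0.42·5 + 0.71·0.58·6 + 0.29·0.42·1 + 0.29·0.58·4
= 4.7564

E[P2] = 3.9836 (similar calculation)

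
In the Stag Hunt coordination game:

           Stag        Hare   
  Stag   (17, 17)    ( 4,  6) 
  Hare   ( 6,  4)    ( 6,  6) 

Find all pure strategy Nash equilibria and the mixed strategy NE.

Pure NE: (Stag, Stag) and (Hare, Hare); Mixed NE: p = 0.1538, q = 0.1538

Work:
Check pure NE:
(Stag, Stag): (17, 17) - no unilateral deviation beneficial
(Hare, Hare): (6, 6) - no unilateral deviation beneficial
Mixed NE: P1 plays Stag with p = 0.1538, P2 plays Stag with q = 0.1538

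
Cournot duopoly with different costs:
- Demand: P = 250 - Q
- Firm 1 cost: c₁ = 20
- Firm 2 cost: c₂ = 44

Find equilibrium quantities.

q₁* = 84.67, q₂* = 60.67

Work:
Reaction: q₁ = (250 - 20 - q₂)/2
Reaction: q₂ = (250 - 44 - q₁)/2
Solve simultaneously:
q₁* = (250 - 2×20 + 44)/3 = 84.67
q₂* = (250 - 2×44 + 20)/3 = 60.67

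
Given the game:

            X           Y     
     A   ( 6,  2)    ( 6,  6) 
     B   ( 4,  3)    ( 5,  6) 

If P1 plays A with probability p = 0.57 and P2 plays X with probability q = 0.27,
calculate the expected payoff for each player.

E[P1] = 5.4539, E[P2] = 5.0361

Work:
E[P1] = p·q·π₁(A,X) + p·(1-q)·π₁(A,Y) + (1-p)·q·π₁(B,X) + (1-p)·(1-q)·π₁(B,Y)
= 0.57·0.27·6 + 0.57·0.73·6 + 0.43·0.27·4 + 0.43·0.73·5
= 5.4539

E[P2] = 5.0361 (similar calculation)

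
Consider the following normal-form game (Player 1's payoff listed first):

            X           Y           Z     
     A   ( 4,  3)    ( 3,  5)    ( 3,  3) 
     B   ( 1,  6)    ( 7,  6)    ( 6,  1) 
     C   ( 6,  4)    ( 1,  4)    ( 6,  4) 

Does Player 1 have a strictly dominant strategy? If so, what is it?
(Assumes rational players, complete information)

No strictly dominant strategy exists for Player 1

Work:
A strategy strictly dominates another if it gives a strictly higher payoff against every opponent action. Compare each pair of P1's strategies column-by-column:
  A vs B: [4 vs 1, 3 vs 7, 3 vs 6] → A does not strictly dominate B (column Y: 3 ≤ 7)
  A vs C: [4 vs 6, 3 vs 1, 3 vs 6] → A does not strictly dominate C (column X: 4 ≤ 6)
  B vs A: [1 vs 4, 7 vs 3, 6 vs 3] → B does not strictly dominate A (column X: 1 ≤ 4)
  B vs C: [1 vs 6, 7 vs 1, 6 vs 6] → B does not strictly dominate C (column X: 1 ≤ 6)
  C vs A: [6 vs 4, 1 vs 3, 6 vs 3] → C does not strictly dominate A (column Y: 1 ≤ 3)
  C vs B: [6 vs 1, 1 vs 7, 6 vs 6] → C does not strictly dominate B (column Y: 1 ≤ 7)
No single strategy strictly dominates all others → no strictly dominant strategy.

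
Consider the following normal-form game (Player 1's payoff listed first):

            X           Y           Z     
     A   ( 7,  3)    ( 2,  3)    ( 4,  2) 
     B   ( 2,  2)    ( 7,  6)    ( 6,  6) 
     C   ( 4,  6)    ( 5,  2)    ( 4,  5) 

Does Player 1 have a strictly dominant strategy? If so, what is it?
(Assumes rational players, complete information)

No strictly dominant strategy exists for Player 1

Work:
A strategy strictly dominates another if it gives a strictly higher payoff against every opponent action. Compare each pair of P1's strategies column-by-column:
  A vs B: [7 vs 2, 2 vs 7, 4 vs 6] → A does not strictly dominate B (column Y: 2 ≤ 7)
  A vs C: [7 vs 4, 2 vs 5, 4 vs 4] → A does not strictly dominate C (column Y: 2 ≤ 5)
  B vs A: [2 vs 7, 7 vs 2, 6 vs 4] → B does not strictly dominate A (column X: 2 ≤ 7)
  B vs C: [2 vs 4, 7 vs 5, 6 vs 4] → B does not strictly dominate C (column X: 2 ≤ 4)
  C vs A: [4 vs 7, 5 vs 2, 4 vs 4] → C does not strictly dominate A (column X: 4 ≤ 7)
  C vs B: [4 vs 2, 5 vs 7, 4 vs 6] → C does not strictly dominate B (column Y: 5 ≤ 7)
No single strategy strictly dominates all others → no strictly dominant strategy.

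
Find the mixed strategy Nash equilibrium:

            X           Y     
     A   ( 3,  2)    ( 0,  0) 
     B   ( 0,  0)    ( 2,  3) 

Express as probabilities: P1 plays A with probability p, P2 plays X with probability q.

p = 0.6, q = 0.4

Work:
Find probabilities that make opponent indifferent:
P2 chooses q to make P1 indifferent between A and B
P1 chooses p to make P2 indifferent between X and Y
Mixed NE: P1 plays (A: 0.6, B: 0.4), P2 plays (X: 0.4, Y: 0.6)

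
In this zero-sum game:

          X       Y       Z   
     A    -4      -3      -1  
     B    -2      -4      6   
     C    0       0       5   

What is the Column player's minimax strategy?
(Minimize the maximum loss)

Column should play X or Y (all achieve the minimum), value = 0

Work:
Column player minimizes Row's maximum payoff:
Column X: max payoff to Row = 0
Column Y: max payoff to Row = 0
Column Z: max payoff to Row = 6
Minimum is 0, achieved by columns X, Y (tied).
Each of X or Y is a minimax strategy.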